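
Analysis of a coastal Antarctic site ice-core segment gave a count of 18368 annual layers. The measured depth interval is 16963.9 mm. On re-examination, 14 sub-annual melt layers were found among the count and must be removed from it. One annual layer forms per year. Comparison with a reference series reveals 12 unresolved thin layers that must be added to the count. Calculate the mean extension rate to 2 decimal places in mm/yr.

After corrections the count is 18368 − 14 + 12 = 18366 annual layers.
Extension rate ≈ 16963.9 / 18366 = 0.92 mm/yr.

0.92 mm/yr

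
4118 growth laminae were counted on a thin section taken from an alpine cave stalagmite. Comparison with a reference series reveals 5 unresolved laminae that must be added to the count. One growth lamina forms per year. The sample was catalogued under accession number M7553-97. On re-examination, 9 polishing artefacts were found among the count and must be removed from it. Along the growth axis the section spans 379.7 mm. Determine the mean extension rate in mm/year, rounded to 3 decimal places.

Adjusted count: 4118 − 9 + 5 = 4114 growth laminae.
379.7 mm over 4114 years gives 379.7 / 4114 ≈ 0.092 mm/year.

0.092 mm/year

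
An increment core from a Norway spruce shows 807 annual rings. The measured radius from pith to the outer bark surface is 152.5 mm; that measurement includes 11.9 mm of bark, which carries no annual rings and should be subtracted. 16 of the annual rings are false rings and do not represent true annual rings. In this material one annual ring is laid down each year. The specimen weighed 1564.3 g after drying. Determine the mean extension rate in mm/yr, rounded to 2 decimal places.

After corrections the count is 807 − 16 = 791 annual rings.
Removing the 11.9 mm offcut leaves 152.5 − 11.9 = 140.6 mm.
140.6 mm over 791 years gives 140.6 / 791 ≈ 0.18 mm/yr.

0.18 mm/yr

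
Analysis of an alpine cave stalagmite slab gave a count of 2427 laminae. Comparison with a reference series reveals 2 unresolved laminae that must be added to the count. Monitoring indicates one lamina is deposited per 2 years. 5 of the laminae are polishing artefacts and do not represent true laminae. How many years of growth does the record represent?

4848 yr

Correcting the raw count gives 2427 − 5 + 2 = 2424 true laminae.
Multiplying by 2 years per lamina: 2424 × 2 = 4848 years.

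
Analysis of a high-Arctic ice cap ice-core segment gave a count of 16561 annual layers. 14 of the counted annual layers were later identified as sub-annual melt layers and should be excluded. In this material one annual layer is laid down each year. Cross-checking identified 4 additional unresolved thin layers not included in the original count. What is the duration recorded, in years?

True annual layer count = 16561 − 14 + 4 = 16551.
At one annual layer per year, that is 16551 years.

16551 years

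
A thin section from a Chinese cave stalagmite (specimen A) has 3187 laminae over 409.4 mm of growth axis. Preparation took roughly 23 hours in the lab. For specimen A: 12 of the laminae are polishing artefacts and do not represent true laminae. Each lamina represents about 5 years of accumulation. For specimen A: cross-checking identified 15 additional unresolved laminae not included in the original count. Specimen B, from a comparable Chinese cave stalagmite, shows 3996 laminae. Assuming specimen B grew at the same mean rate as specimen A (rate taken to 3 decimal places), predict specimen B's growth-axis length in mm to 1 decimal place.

Specimen A: adjusted count: 3187 − 12 + 15 = 3190 laminae.
Specimen A: at 5 years per lamina, 3190 × 5 = 15950 years.
A: 409.4 mm over 15950 years gives 409.4 / 15950 ≈ 0.026 mm per year.
Specimen B: at 5 years per lamina, 3996 × 5 = 19980 years. B's length ≈ 0.026 × 19980 = 519.5 mm.

519.5 mm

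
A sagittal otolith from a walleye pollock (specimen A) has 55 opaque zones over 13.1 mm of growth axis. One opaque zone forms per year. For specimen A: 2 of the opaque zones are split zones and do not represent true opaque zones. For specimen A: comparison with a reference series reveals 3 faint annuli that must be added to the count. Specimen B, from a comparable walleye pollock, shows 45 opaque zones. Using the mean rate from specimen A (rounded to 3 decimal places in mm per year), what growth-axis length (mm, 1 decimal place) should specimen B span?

Specimen A: correcting the raw count gives 55 − 2 + 3 = 56 true opaque zones.
A: Mean rate = 13.1 mm / 56 years ≈ 0.234 mm/yr.
For B, 0.234 mm/year × 45 years = 10.5 mm.

10.5 mm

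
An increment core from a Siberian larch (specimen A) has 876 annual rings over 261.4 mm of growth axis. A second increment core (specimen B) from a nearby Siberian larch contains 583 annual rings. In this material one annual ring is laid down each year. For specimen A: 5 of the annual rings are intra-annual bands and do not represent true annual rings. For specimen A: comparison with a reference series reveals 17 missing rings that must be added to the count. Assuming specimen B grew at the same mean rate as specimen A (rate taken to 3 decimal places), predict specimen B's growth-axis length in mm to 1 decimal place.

Specimen A: after corrections the count is 876 − 5 + 17 = 888 annual rings.
A: Extension rate ≈ 261.4 / 888 = 0.294 mm per year.
B's length ≈ 0.294 × 583 = 171.4 mm.

171.4 mm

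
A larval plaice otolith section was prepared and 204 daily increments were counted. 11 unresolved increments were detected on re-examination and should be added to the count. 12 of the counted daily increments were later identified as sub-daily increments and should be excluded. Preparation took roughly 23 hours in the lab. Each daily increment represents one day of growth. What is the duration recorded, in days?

After corrections the count is 204 − 12 + 11 = 203 daily increments.
At one daily increment per day, that is 203 days.

203 d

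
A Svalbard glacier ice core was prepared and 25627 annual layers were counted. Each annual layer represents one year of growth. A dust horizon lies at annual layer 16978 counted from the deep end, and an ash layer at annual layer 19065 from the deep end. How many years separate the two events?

2087 yr

19065 − 16978 = 2087 annual layers lie between the two events.
One annual layer per year makes the interval 2087 years.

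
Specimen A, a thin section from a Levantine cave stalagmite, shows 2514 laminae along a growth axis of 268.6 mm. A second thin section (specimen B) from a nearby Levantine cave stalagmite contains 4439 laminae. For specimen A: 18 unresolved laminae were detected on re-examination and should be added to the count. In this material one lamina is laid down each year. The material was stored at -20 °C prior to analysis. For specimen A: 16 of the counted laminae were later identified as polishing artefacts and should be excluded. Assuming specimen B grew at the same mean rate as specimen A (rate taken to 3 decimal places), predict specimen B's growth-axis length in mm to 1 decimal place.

Specimen A: correcting the raw count gives 2514 − 16 + 18 = 2516 true laminae.
A: Mean rate = 268.6 mm / 2516 years ≈ 0.107 mm/year.
For B, 0.107 mm/year × 4439 years = 475.0 mm.

475.0 mm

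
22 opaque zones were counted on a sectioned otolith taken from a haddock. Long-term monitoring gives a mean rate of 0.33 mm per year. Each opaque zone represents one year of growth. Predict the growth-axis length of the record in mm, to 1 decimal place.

7.3 mm

The record spans 22 years at 0.33 mm per year.
Predicted length = 0.33 mm/year × 22 years = 7.3 mm.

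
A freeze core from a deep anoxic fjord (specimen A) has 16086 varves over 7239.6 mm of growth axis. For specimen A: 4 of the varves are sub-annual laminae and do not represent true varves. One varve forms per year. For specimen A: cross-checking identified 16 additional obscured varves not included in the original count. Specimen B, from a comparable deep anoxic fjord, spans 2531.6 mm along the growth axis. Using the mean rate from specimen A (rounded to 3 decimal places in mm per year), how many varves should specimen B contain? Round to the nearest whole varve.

5626 varves

Specimen A: true varve count = 16086 − 4 + 16 = 16098.
A: Mean rate = 7239.6 mm / 16098 years ≈ 0.450 mm/yr.
For B, 2531.6 / 0.450 = 5625.78 years ≈ 5626 varves.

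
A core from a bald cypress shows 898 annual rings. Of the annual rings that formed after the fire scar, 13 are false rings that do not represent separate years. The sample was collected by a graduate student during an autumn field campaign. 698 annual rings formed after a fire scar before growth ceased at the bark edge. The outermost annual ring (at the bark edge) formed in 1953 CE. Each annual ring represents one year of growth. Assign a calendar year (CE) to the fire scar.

1268 CE

698 annual rings formed after the fire scar.
Removing the 13 false annual rings leaves 698 − 13 = 685 true annual rings beyond the fire scar.
The annual ring at the bark edge is 1953 CE, so the fire scar dates to 1953 − 685 = 1268 CE.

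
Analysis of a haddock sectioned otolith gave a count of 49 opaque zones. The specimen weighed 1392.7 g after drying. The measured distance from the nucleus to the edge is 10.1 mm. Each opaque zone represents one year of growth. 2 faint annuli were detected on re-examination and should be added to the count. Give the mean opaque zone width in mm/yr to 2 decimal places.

0.20 mm/yr

True opaque zone count = 49 + 2 = 51.
10.1 mm over 51 years gives 10.1 / 51 ≈ 0.20 mm/yr.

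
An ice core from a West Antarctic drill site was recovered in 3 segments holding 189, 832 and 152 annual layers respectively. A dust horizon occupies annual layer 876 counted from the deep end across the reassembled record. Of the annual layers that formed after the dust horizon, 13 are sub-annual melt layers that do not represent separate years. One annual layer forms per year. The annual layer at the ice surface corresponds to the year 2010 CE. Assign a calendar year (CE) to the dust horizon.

Total annual layers = 189 + 832 + 152 = 1173.
Between annual layer 876 and the ice surface there are 1173 − 876 = 297 annual layers.
297 − 13 false = 284 true annual layers after the dust horizon.
2010 − 284 = 1726 CE.

1726 CE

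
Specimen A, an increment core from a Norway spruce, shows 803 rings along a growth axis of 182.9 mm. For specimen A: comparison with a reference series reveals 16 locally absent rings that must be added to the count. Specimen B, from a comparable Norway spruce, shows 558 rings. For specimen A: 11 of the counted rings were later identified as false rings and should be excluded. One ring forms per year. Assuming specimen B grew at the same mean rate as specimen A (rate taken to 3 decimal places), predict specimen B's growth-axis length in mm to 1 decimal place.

Specimen A: adjusted count: 803 − 11 + 16 = 808 rings.
A: 182.9 mm over 808 years gives 182.9 / 808 ≈ 0.226 mm/yr.
B's length ≈ 0.226 × 558 = 126.1 mm.

126.1 mm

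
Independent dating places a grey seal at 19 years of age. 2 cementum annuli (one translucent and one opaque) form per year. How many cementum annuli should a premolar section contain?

19 years at 2 cementum annuli per year gives 19 × 2 = 38 cementum annuli.
So 38 cementum annuli should be present.

38 cementum annuli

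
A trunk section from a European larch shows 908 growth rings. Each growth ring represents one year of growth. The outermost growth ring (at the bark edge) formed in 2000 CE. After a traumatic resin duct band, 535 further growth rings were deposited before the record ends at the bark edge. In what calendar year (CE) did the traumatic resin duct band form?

1465 CE

There are 535 growth rings younger than the traumatic resin duct band.
2000 − 535 = 1465 CE.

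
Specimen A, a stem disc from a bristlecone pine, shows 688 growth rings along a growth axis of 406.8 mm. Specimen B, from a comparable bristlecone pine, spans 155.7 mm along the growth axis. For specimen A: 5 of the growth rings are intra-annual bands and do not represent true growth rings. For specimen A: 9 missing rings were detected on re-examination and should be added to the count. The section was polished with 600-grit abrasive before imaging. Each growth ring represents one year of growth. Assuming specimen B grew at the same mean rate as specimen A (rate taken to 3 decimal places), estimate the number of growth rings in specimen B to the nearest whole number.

265 growth rings

Specimen A: after corrections the count is 688 − 5 + 9 = 692 growth rings.
A: Extension rate ≈ 406.8 / 692 = 0.588 mm per year.
B spans 155.7 / 0.588 = 264.80 years ≈ 265 growth rings.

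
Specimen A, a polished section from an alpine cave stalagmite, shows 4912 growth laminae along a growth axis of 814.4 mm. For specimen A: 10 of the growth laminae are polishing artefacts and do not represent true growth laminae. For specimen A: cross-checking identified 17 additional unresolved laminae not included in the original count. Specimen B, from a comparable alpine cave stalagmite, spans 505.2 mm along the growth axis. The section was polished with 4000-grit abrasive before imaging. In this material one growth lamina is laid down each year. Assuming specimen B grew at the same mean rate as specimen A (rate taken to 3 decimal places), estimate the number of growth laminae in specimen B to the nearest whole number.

Specimen A: correcting the raw count gives 4912 − 10 + 17 = 4919 true growth laminae.
A: Mean rate = 814.4 mm / 4919 years ≈ 0.166 mm per year.
B spans 505.2 / 0.166 = 3043.37 years ≈ 3043 growth laminae.

3043 growth laminae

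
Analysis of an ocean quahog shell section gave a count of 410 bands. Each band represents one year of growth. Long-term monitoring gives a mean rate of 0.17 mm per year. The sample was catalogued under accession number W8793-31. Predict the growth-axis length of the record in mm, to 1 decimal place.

69.7 mm

410 years of growth are recorded.
Length ≈ 0.17 × 410 = 69.7 mm.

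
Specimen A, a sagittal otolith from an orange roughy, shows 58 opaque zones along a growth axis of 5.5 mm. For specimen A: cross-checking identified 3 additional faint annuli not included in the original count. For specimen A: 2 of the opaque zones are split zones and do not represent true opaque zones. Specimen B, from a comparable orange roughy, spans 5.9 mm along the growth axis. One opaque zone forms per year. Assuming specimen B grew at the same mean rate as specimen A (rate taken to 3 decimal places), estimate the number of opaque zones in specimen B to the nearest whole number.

Specimen A: correcting the raw count gives 58 − 2 + 3 = 59 true opaque zones.
A: Extension rate ≈ 5.5 / 59 = 0.093 mm per year.
Specimen B: 5.9 mm / 0.093 mm per year = 63.44 years ≈ 63 opaque zones.

63 opaque zones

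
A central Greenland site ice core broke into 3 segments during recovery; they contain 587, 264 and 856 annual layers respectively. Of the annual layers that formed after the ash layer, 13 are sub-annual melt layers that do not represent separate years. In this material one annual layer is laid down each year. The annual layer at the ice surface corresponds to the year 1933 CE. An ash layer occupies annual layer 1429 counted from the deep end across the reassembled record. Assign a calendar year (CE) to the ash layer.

Total annual layers = 587 + 264 + 856 = 1707.
The ash layer sits at annual layer 1429 from the deep end, so 1707 − 1429 = 278 annual layers formed after it.
Excluding 13 false annual layers: 278 − 13 = 265.
The annual layer at the ice surface is 1933 CE, so the ash layer dates to 1933 − 265 = 1668 CE.

1668 CE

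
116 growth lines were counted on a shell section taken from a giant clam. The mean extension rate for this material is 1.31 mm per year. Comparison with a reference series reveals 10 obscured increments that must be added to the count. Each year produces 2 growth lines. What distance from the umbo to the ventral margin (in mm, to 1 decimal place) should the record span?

82.5 mm

Adjusted count: 116 + 10 = 126 growth lines.
Dividing by 2 growth lines per year: 126 / 2 = 63 years.
63 years at 1.31 mm/year gives 1.31 × 63 = 82.5 mm.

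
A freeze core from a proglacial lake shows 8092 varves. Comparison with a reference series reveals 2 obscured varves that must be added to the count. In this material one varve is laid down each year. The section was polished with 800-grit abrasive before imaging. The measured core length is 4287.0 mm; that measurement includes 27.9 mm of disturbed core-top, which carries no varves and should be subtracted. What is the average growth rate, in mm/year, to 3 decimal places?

0.526 mm/year

Correcting the raw count gives 8092 + 2 = 8094 true varves.
Net length = 4287.0 − 27.9 = 4259.1 mm.
4259.1 mm over 8094 years gives 4259.1 / 8094 ≈ 0.526 mm/year.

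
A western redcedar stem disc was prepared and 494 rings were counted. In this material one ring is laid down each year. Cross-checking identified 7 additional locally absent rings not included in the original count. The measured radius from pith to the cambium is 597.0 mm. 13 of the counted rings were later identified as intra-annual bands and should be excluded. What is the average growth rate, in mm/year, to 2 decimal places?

True ring count = 494 − 13 + 7 = 488.
Mean rate = 597.0 mm / 488 years ≈ 1.22 mm/year.

1.22 mm/year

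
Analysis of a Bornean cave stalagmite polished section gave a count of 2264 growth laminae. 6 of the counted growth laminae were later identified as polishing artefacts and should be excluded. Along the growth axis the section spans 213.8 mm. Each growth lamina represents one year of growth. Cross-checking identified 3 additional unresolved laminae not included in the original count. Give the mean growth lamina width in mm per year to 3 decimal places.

0.095 mm per year

After corrections the count is 2264 − 6 + 3 = 2261 growth laminae.
Mean rate = 213.8 mm / 2261 years ≈ 0.095 mm per year.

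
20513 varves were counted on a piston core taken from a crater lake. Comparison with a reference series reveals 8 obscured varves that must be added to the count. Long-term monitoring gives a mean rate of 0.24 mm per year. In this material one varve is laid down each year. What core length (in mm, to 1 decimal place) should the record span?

Adjusted count: 20513 + 8 = 20521 varves.
20521 years at 0.24 mm/year gives 0.24 × 20521 = 4925.0 mm.

4925.0 mm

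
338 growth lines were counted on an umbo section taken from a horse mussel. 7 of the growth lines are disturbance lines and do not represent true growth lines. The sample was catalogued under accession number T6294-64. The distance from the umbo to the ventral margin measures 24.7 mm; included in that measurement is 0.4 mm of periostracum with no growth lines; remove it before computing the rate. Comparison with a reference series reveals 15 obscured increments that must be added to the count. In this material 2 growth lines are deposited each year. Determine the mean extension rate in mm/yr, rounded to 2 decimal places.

Adjusted count: 338 − 7 + 15 = 346 growth lines.
346 growth lines at 2 per year is 346 / 2 = 173 years.
The growth record spans 24.7 − 0.4 = 24.3 mm.
24.3 mm over 173 years gives 24.3 / 173 ≈ 0.14 mm/yr.

0.14 mm/yr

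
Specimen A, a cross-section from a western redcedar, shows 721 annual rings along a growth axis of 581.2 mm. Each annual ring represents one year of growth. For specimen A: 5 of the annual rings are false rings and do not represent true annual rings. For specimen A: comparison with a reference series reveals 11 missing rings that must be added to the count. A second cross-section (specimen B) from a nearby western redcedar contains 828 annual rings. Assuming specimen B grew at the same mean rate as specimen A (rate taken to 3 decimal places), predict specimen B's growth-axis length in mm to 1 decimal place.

661.6 mm

Specimen A: adjusted count: 721 − 5 + 11 = 727 annual rings.
A: Mean rate = 581.2 mm / 727 years ≈ 0.799 mm/yr.
For B, 0.799 mm/year × 828 years = 661.6 mm.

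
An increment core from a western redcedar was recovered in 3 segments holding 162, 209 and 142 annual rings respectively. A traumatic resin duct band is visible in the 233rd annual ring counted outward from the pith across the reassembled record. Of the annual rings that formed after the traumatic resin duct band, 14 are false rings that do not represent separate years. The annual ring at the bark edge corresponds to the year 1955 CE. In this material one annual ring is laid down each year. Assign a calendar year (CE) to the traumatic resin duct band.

1689 CE

Total annual rings = 162 + 209 + 142 = 513.
Between annual ring 233 and the bark edge there are 513 − 233 = 280 annual rings.
Excluding 14 false annual rings: 280 − 14 = 266.
Counting back 266 years from 1955 CE places the traumatic resin duct band in 1955 − 266 = 1689 CE.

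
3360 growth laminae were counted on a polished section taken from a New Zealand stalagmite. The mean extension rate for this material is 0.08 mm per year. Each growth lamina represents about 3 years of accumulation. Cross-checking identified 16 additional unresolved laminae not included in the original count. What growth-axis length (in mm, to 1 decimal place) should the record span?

Adjusted count: 3360 + 16 = 3376 growth laminae.
Multiplying by 3 years per growth lamina: 3376 × 3 = 10128 years.
Predicted length = 0.08 mm/year × 10128 years = 810.2 mm.

810.2 mm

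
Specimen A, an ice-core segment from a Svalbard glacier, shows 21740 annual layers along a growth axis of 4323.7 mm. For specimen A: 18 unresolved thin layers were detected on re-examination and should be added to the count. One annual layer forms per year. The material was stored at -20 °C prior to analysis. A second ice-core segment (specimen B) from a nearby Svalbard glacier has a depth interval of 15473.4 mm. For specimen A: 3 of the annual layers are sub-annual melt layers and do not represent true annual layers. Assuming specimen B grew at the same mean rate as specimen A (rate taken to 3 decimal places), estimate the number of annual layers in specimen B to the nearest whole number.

77756 annual layers

Specimen A: correcting the raw count gives 21740 − 3 + 18 = 21755 true annual layers.
A: Mean rate = 4323.7 mm / 21755 years ≈ 0.199 mm/year.
Specimen B: 15473.4 mm / 0.199 mm per year = 77755.78 years ≈ 77756 annual layers.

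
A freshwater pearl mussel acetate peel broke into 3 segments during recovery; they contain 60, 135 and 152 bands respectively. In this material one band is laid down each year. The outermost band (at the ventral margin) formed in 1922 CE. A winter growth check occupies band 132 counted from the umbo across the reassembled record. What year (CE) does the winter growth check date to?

Total bands = 60 + 135 + 152 = 347.
347 − 132 = 215 bands lie beyond the winter growth check toward the ventral margin.
1922 − 215 = 1707 CE.

1707 CE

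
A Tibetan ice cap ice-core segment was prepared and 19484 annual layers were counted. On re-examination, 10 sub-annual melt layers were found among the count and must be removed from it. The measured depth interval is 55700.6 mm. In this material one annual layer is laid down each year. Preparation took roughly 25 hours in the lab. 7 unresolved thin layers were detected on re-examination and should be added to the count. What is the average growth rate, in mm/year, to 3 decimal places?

True annual layer count = 19484 − 10 + 7 = 19481.
55700.6 mm over 19481 years gives 55700.6 / 19481 ≈ 2.859 mm/year.

2.859 mm/year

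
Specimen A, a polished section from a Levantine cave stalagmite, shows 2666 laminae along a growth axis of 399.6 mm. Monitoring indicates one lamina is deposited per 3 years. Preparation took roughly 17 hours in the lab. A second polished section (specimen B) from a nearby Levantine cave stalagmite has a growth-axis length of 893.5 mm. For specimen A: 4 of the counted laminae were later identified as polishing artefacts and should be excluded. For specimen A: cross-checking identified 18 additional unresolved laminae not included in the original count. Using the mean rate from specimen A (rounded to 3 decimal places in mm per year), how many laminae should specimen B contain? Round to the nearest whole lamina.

5957 laminae

Specimen A: true lamina count = 2666 − 4 + 18 = 2680.
Specimen A: at 3 years per lamina, 2680 × 3 = 8040 years.
A: Extension rate ≈ 399.6 / 8040 = 0.050 mm/year.
Specimen B: 893.5 mm / 0.050 mm per year = 17870.00 years; at 3 years per lamina that is 17870.00 / 3 ≈ 5957 laminae.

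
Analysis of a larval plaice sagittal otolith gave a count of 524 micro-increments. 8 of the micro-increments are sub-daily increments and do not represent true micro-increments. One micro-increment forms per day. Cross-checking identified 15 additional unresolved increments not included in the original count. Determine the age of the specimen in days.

531 days

After corrections the count is 524 − 8 + 15 = 531 micro-increments.
With a one-to-one micro-increment periodicity this is 531 days.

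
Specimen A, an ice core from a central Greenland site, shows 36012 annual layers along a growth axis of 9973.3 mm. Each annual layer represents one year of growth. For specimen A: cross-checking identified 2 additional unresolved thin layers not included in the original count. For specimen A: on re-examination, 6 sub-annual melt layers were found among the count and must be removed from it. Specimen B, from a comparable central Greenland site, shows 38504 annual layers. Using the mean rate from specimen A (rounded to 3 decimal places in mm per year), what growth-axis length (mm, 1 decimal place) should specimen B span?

Specimen A: adjusted count: 36012 − 6 + 2 = 36008 annual layers.
A: 9973.3 mm over 36008 years gives 9973.3 / 36008 ≈ 0.277 mm per year.
For B, 0.277 mm/year × 38504 years = 10665.6 mm.

10665.6 mm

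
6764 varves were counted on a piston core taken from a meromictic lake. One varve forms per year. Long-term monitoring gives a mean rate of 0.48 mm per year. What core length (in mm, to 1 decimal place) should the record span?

3246.7 mm

The record spans 6764 years at 0.48 mm per year.
Predicted length = 0.48 mm/year × 6764 years = 3246.7 mm.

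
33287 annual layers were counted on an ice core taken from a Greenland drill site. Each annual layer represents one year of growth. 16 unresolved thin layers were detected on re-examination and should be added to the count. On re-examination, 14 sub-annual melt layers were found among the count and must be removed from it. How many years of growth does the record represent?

33289 yr

True annual layer count = 33287 − 14 + 16 = 33289.
One annual layer per year makes the duration 33289 years.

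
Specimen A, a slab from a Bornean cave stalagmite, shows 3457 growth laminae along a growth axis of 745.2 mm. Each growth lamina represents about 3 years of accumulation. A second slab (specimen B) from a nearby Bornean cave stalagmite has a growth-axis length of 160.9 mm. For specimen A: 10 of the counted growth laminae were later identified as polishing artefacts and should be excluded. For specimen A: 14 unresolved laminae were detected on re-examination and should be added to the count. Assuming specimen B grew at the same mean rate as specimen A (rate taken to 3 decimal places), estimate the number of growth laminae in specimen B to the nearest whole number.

Specimen A: after corrections the count is 3457 − 10 + 14 = 3461 growth laminae.
Specimen A: multiplying by 3 years per growth lamina: 3461 × 3 = 10383 years.
A: Mean rate = 745.2 mm / 10383 years ≈ 0.072 mm per year.
B spans 160.9 / 0.072 = 2234.72 years; at 3 years per growth lamina that is 2234.72 / 3 ≈ 745 growth laminae.

745 growth laminae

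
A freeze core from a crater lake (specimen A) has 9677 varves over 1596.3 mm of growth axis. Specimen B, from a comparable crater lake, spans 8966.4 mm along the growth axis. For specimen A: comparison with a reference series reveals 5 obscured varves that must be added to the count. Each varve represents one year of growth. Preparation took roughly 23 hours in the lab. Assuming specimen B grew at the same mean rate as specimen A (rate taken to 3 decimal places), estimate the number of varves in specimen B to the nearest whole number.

Specimen A: adjusted count: 9677 + 5 = 9682 varves.
A: 1596.3 mm over 9682 years gives 1596.3 / 9682 ≈ 0.165 mm/year.
Specimen B: 8966.4 mm / 0.165 mm per year = 54341.82 years ≈ 54342 varves.

54342 varves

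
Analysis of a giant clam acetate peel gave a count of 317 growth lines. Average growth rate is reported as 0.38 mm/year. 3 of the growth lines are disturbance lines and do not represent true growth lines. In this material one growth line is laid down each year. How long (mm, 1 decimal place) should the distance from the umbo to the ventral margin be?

Correcting the raw count gives 317 − 3 = 314 true growth lines.
314 years at 0.38 mm/year gives 0.38 × 314 = 119.3 mm.

119.3 mm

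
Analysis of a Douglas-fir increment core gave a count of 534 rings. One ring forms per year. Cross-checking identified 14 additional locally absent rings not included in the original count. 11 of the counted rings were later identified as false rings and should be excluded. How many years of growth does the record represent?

537 years

Correcting the raw count gives 534 − 11 + 14 = 537 true rings.
At one ring per year, that is 537 years.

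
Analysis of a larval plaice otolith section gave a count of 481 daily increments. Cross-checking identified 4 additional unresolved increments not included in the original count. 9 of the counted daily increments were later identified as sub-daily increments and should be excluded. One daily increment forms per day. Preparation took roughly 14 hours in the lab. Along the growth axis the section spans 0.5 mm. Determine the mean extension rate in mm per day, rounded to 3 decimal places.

Correcting the raw count gives 481 − 9 + 4 = 476 true daily increments.
0.5 mm over 476 days gives 0.5 / 476 ≈ 0.001 mm per day.

0.001 mm per day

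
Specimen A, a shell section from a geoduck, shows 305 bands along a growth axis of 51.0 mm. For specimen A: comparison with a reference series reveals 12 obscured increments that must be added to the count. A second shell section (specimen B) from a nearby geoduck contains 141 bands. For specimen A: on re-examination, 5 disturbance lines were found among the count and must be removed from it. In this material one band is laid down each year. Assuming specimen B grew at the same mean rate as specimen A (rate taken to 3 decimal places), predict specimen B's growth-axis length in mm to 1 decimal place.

Specimen A: after corrections the count is 305 − 5 + 12 = 312 bands.
A: Mean rate = 51.0 mm / 312 years ≈ 0.163 mm per year.
For B, 0.163 mm/year × 141 years = 23.0 mm.

23.0 mm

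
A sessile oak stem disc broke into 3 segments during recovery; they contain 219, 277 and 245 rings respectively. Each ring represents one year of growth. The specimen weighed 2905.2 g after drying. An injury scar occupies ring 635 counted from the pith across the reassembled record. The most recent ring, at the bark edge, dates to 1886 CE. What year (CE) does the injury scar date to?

1780 CE

Total rings = 219 + 277 + 245 = 741.
The injury scar sits at ring 635 from the pith, so 741 − 635 = 106 rings formed after it.
The ring at the bark edge is 1886 CE, so the injury scar dates to 1886 − 106 = 1780 CE.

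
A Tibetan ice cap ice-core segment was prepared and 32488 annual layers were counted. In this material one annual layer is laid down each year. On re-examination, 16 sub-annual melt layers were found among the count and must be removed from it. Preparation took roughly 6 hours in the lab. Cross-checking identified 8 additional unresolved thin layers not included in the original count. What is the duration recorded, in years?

32480 years

Correcting the raw count gives 32488 − 16 + 8 = 32480 true annual layers.
At one annual layer per year, that is 32480 years.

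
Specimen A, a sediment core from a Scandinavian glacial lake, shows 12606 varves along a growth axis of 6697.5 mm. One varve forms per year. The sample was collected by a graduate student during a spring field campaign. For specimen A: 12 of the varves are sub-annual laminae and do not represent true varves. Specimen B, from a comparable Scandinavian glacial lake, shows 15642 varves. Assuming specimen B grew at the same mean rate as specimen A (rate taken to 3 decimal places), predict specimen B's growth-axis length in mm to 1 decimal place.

8321.5 mm

Specimen A: adjusted count: 12606 − 12 = 12594 varves.
A: Extension rate ≈ 6697.5 / 12594 = 0.532 mm/year.
Length of B = 0.532 × 15642 = 8321.5 mm.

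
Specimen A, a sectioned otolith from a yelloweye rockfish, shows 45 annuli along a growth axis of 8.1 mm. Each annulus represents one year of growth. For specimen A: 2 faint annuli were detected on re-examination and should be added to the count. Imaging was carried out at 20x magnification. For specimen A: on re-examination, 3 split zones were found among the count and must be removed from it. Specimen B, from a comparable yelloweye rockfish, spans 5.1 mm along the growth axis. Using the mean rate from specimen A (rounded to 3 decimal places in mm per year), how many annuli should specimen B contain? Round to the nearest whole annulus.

Specimen A: adjusted count: 45 − 3 + 2 = 44 annuli.
A: Mean rate = 8.1 mm / 44 years ≈ 0.184 mm per year.
B spans 5.1 / 0.184 = 27.72 years ≈ 28 annuli.

28 annuli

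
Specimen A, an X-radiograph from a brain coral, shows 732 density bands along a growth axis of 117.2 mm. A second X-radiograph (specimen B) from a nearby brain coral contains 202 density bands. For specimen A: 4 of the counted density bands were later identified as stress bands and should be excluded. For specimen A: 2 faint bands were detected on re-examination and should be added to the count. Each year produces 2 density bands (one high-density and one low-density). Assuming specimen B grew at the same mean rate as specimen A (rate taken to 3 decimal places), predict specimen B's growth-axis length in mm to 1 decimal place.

Specimen A: true density band count = 732 − 4 + 2 = 730.
Specimen A: 730 density bands at 2 per year is 730 / 2 = 365 years.
A: 117.2 mm over 365 years gives 117.2 / 365 ≈ 0.321 mm/year.
Specimen B: 202 density bands at 2 per year is 202 / 2 = 101 years. B's length ≈ 0.321 × 101 = 32.4 mm.

32.4 mm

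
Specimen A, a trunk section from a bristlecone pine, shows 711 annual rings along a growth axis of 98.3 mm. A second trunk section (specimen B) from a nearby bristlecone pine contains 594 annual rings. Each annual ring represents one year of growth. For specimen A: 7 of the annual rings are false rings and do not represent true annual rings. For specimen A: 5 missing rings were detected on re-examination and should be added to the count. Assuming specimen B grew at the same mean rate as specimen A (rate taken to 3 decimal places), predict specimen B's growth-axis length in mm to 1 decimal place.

Specimen A: after corrections the count is 711 − 7 + 5 = 709 annual rings.
A: Extension rate ≈ 98.3 / 709 = 0.139 mm/yr.
Length of B = 0.139 × 594 = 82.6 mm.

82.6 mm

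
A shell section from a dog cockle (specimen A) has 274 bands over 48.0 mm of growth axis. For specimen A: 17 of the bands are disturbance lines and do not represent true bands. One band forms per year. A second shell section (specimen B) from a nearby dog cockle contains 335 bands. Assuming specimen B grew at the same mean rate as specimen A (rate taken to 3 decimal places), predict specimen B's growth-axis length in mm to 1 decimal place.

Specimen A: adjusted count: 274 − 17 = 257 bands.
A: 48.0 mm over 257 years gives 48.0 / 257 ≈ 0.187 mm per year.
B's length ≈ 0.187 × 335 = 62.6 mm.

62.6 mm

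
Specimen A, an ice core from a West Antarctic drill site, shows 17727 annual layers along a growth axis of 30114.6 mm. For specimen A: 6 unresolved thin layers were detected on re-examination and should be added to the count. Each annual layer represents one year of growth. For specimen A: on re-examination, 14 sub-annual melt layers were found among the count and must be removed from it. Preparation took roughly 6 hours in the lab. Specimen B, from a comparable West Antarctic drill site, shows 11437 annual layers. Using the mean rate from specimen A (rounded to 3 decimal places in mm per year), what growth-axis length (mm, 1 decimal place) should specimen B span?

19442.9 mm

Specimen A: true annual layer count = 17727 − 14 + 6 = 17719.
A: Mean rate = 30114.6 mm / 17719 years ≈ 1.700 mm/yr.
For B, 1.700 mm/year × 11437 years = 19442.9 mm.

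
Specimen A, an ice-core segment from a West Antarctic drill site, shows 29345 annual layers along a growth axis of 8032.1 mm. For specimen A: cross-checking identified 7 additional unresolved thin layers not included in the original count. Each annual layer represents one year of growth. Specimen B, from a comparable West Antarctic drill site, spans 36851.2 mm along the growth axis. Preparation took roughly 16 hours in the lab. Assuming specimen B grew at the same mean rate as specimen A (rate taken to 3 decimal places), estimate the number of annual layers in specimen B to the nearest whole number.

Specimen A: correcting the raw count gives 29345 + 7 = 29352 true annual layers.
A: Mean rate = 8032.1 mm / 29352 years ≈ 0.274 mm/year.
B spans 36851.2 / 0.274 = 134493.43 years ≈ 134493 annual layers.

134493 annual layers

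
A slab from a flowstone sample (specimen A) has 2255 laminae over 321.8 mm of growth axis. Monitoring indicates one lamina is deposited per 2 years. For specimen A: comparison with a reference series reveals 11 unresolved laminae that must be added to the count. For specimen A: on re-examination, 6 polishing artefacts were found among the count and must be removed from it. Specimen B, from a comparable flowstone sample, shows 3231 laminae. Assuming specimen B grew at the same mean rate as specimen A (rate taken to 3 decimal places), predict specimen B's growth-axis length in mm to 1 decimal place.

Specimen A: true lamina count = 2255 − 6 + 11 = 2260.
Specimen A: multiplying by 2 years per lamina: 2260 × 2 = 4520 years.
A: 321.8 mm over 4520 years gives 321.8 / 4520 ≈ 0.071 mm/year.
Specimen B: 3231 laminae at 2 years each span 3231 × 2 = 6462 years. Length of B = 0.071 × 6462 = 458.8 mm.

458.8 mm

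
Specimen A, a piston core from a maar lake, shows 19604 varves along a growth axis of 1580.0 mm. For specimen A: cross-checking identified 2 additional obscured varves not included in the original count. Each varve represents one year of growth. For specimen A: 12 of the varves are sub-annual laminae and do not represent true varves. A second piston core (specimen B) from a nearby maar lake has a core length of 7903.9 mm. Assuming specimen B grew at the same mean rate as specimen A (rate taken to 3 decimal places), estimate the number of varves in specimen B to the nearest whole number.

97579 varves

Specimen A: after corrections the count is 19604 − 12 + 2 = 19594 varves.
A: Extension rate ≈ 1580.0 / 19594 = 0.081 mm/yr.
Specimen B: 7903.9 mm / 0.081 mm per year = 97579.01 years ≈ 97579 varves.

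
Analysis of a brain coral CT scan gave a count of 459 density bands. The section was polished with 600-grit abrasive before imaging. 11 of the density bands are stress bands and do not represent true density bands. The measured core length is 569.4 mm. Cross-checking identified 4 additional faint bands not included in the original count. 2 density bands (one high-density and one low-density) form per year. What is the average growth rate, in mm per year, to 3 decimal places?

After corrections the count is 459 − 11 + 4 = 452 density bands.
452 density bands at 2 per year is 452 / 2 = 226 years.
Mean rate = 569.4 mm / 226 years ≈ 2.519 mm per year.

2.519 mm per year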